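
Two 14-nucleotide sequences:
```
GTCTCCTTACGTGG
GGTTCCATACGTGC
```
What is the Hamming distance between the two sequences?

4

Mismatches (1-based): site 2: T→G; site 3: C→T; site 7: T→A; site 14: G→C.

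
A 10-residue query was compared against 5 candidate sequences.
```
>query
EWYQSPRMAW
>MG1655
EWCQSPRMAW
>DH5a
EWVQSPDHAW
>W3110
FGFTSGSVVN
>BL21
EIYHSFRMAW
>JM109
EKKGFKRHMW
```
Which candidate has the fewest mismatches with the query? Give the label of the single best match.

MG1655 differs at 1 position; DH5a differs at 3 positions; W3110 differs at 9 positions; BL21 differs at 3 positions; JM109 differs at 7 positions. The closest is MG1655.

MG1655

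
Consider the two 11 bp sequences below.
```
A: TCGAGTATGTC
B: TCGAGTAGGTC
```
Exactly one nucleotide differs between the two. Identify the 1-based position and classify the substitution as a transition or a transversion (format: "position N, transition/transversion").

The sequences differ only at position 8: T→G (pyrimidine→purine), a transversion.

position 8, transversion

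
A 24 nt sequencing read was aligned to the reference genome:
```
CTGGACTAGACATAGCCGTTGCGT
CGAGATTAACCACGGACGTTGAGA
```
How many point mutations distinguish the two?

Comparing position by position, 10 bases differ: 2 (T/G), 3 (G/A), 6 (C/T), 9 (G/A), 10 (A/C), 13 (T/C), 14 (A/G), 16 (C/A), 22 (C/A), 24 (T/A).

10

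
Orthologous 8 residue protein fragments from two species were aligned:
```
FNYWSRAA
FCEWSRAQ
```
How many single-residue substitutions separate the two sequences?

Mismatches (1-based): position 2: N→C; position 3: Y→E; position 8: A→Q.

3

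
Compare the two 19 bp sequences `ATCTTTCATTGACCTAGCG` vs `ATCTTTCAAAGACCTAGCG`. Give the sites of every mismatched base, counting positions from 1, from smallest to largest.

Differences at site 9 (T→A), site 10 (T→A).

9, 10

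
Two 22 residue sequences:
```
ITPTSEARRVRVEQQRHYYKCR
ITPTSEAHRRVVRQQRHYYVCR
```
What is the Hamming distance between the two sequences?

5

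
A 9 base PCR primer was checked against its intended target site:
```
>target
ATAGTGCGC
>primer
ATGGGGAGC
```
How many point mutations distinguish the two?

3

Mismatches (1-based): position 3: A→G; position 5: T→G; position 7: C→A.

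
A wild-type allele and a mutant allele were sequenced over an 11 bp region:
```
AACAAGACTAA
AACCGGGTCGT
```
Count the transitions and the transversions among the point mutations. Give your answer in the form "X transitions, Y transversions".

5 transitions, 2 transversions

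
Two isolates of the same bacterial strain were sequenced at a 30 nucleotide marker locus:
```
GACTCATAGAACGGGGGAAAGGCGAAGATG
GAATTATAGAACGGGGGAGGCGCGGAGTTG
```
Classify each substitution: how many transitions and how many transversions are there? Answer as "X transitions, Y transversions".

4 transitions, 3 transversions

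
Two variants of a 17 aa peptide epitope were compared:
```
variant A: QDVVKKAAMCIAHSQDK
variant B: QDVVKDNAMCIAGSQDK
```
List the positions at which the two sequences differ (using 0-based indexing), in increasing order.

5, 6, 12

Scanning 0-based: 5: K/D; 6: A/N; 12: H/G.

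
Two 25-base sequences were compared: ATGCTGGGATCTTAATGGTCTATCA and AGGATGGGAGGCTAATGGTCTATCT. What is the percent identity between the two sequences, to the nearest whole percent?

76%

6 positions differ (2, 4, 10, 11, 12, 25), so 19 of 25 match: 19/25 = 76%.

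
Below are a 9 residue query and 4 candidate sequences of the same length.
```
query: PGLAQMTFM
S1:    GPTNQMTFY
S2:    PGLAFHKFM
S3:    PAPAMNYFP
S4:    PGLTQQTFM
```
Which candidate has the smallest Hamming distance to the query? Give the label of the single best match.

S1 differs at 5 positions; S2 differs at 3 positions; S3 differs at 6 positions; S4 differs at 2 positions. The closest is S4.

S4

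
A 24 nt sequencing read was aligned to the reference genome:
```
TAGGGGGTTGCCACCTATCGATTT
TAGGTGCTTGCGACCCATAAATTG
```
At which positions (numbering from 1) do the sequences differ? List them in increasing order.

Scanning 1-based: 5: G/T; 7: G/C; 12: C/G; 16: T/C; 19: C/A; 20: G/A; 24: T/G.

5, 7, 12, 16, 19, 20, 24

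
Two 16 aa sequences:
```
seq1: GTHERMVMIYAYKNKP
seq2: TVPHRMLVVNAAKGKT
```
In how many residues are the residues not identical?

Comparing position by position, 11 residues differ: 1 (G/T), 2 (T/V), 3 (H/P), 4 (E/H), 7 (V/L), 8 (M/V), 9 (I/V), 10 (Y/N), 12 (Y/A), 14 (N/G), 16 (P/T).

11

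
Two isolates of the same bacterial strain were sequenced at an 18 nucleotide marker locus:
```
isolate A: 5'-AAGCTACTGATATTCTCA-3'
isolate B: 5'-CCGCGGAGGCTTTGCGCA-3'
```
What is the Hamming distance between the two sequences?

The sequences differ at bases 1, 2, 5, 6, 7, 8, 10, 12, 14, 16 (1-based) — 10 in total.

10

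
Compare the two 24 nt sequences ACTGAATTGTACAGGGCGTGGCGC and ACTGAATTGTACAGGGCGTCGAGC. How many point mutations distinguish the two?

2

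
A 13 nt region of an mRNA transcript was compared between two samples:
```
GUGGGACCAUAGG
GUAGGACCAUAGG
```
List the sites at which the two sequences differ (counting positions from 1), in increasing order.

3

Differences at site 3 (G→A).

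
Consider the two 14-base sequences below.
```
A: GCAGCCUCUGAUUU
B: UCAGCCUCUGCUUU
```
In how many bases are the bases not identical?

Comparing position by position, 2 bases differ: 1 (G/U), 11 (A/C).

2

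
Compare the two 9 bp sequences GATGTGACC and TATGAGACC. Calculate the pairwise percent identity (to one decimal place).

77.8%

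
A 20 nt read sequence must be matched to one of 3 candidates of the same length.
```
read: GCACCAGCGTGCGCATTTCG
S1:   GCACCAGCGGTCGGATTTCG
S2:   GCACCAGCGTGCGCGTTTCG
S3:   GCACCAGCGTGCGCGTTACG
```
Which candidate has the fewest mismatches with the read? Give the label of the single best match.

S2

S1 differs at 3 sites; S2 differs at 1 site; S3 differs at 2 sites. The closest is S2.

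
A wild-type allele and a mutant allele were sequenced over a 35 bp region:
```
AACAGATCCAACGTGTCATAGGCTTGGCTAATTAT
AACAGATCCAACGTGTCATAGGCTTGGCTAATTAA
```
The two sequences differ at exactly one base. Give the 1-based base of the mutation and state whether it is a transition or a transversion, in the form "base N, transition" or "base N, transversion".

base 35, transversion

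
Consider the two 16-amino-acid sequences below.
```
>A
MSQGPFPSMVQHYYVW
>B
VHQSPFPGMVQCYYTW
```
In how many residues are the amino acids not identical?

6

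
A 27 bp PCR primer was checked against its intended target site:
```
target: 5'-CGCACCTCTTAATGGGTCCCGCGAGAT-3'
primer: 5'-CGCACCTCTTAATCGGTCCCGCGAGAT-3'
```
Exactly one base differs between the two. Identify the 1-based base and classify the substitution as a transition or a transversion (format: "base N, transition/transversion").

Base 14 changes G→C. G is a purine and C is a pyrimidine, so this is a transversion.

base 14, transversion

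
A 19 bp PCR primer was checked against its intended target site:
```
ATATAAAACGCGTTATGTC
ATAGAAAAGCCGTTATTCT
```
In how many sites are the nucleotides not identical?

Mismatches (1-based): site 4: T→G; site 9: C→G; site 10: G→C; site 17: G→T; site 18: T→C; site 19: C→T.

6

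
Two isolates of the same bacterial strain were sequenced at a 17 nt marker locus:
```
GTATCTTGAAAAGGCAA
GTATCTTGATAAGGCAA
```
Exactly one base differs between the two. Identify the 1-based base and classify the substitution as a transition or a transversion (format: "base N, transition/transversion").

base 10, transversion

The sequences differ only at base 10: A→T (purine→pyrimidine), a transversion.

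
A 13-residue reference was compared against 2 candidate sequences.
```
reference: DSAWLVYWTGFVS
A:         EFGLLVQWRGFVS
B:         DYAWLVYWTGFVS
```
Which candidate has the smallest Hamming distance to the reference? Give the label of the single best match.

Hamming distances to reference — A: 6; B: 1.
Smallest is B with 1 mismatch.

B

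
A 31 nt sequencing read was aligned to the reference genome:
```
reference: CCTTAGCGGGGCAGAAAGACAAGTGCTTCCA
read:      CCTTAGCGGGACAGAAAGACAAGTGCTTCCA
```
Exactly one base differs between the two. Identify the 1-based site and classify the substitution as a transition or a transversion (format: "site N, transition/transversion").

site 11, transition

Site 11 changes G→A. G is a purine and A is a purine, so this is a transition.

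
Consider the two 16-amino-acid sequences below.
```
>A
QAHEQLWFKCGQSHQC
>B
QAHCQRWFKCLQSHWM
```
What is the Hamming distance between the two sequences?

5

The sequences differ at residues 4, 6, 11, 15, 16 (1-based) — 5 in total.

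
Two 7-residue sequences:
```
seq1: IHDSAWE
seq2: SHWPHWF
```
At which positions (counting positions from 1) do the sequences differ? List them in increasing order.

1, 3, 4, 5, 7

Differences at position 1 (I→S), position 3 (D→W), position 4 (S→P), position 5 (A→H), position 7 (E→F).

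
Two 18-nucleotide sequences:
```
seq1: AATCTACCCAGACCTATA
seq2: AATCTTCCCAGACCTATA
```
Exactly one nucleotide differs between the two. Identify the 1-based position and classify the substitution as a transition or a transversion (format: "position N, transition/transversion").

The sequences differ only at position 6: A→T (purine→pyrimidine), a transversion.

position 6, transversion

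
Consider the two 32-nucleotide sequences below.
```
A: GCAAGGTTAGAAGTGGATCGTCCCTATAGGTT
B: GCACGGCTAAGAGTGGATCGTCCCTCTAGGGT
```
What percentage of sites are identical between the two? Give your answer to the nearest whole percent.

6 positions differ (4, 7, 10, 11, 26, 31), so 26 of 32 match: 26/32 = 81.25%.

81%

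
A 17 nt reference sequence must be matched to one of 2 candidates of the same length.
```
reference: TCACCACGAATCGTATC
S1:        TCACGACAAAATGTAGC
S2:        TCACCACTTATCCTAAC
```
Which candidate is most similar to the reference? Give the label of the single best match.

S1 differs at 5 sites; S2 differs at 4 sites. The closest is S2.

S2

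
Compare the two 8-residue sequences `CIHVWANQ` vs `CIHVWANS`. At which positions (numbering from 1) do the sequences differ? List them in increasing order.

8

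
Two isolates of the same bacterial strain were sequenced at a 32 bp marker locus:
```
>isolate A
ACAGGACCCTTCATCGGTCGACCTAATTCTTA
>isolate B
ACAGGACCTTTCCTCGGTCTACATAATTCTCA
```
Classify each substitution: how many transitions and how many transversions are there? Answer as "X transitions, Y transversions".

Transitions (purine↔purine or pyrimidine↔pyrimidine): 9 C→T, 31 T→C.
Transversions (purine↔pyrimidine): 13 A→C, 20 G→T, 23 C→A.

2 transitions, 3 transversions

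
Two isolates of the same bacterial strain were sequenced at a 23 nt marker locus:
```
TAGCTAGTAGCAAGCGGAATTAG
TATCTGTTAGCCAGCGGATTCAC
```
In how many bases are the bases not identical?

7

The sequences differ at bases 3, 6, 7, 12, 19, 21, 23 (1-based) — 7 in total.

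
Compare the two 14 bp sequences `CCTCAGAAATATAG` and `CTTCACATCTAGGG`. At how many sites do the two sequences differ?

The sequences differ at sites 2, 6, 8, 9, 12, 13 (1-based) — 6 in total.

6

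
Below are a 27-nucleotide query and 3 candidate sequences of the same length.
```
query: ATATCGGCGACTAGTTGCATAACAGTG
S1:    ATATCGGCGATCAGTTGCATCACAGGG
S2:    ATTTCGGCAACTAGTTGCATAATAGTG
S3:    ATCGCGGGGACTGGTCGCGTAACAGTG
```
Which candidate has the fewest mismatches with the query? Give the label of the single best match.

S1 differs at 4 bases; S2 differs at 3 bases; S3 differs at 6 bases. The closest is S2.

S2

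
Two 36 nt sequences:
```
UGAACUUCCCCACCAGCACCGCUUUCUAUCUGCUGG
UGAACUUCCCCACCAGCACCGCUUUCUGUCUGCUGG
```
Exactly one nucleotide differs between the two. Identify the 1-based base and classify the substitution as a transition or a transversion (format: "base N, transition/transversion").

The sequences differ only at base 28: A→G (purine→purine), a transition.

base 28, transition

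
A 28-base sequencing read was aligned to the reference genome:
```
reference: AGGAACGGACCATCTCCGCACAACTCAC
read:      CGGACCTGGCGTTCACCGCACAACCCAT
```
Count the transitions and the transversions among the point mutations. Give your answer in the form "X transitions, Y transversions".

Transitions (purine↔purine or pyrimidine↔pyrimidine): 9 A→G, 25 T→C, 28 C→T.
Transversions (purine↔pyrimidine): 1 A→C, 5 A→C, 7 G→T, 11 C→G, 12 A→T, 15 T→A.

3 transitions, 6 transversions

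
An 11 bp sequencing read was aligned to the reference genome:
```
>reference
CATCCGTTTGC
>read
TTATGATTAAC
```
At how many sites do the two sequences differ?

8

The sequences differ at sites 1, 2, 3, 4, 5, 6, 9, 10 (1-based) — 8 in total.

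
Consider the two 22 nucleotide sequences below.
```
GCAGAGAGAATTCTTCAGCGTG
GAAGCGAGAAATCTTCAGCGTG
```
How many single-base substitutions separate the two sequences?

3

The sequences differ at positions 2, 5, 11 (1-based) — 3 in total.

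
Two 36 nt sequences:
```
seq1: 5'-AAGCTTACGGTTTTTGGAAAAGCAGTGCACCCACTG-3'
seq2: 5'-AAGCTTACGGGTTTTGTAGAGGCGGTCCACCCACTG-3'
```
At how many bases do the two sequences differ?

Mismatches (1-based): base 11: T→G; base 17: G→T; base 19: A→G; base 21: A→G; base 24: A→G; base 27: G→C.

6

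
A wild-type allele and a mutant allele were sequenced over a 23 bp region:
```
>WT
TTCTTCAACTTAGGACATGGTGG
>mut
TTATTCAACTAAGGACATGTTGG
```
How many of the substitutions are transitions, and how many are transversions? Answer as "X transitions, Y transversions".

Mismatches (1-based):
base 3: C→A (pyrimidine→purine, transversion)
base 11: T→A (pyrimidine→purine, transversion)
base 20: G→T (purine→pyrimidine, transversion)

0 transitions, 3 transversions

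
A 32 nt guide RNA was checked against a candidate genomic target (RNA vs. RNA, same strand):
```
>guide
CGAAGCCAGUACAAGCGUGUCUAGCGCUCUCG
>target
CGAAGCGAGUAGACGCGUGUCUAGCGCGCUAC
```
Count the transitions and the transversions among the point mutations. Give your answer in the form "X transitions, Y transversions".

0 transitions, 6 transversions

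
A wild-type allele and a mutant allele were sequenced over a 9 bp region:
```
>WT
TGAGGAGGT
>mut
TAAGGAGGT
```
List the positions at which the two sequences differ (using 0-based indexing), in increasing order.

1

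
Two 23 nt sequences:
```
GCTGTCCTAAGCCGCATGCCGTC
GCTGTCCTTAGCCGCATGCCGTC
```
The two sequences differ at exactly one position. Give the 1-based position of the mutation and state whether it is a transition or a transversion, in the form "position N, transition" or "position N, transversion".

Position 9 changes A→T. A is a purine and T is a pyrimidine, so this is a transversion.

position 9, transversion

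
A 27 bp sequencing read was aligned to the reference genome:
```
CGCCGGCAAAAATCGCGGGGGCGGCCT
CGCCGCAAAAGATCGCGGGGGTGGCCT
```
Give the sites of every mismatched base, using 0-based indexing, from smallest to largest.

5, 6, 10, 21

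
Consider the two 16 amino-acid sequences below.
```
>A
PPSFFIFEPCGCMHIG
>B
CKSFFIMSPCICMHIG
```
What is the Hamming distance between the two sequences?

Mismatches (1-based): residue 1: P→C; residue 2: P→K; residue 7: F→M; residue 8: E→S; residue 11: G→I.

5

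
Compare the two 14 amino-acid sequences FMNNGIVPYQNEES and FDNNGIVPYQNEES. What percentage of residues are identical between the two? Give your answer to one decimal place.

92.9%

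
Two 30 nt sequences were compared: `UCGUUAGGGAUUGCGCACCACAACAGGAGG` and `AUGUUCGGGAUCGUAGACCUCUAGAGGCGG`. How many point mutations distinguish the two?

The sequences differ at sites 1, 2, 6, 12, 14, 15, 16, 20, 22, 24, 28 (1-based) — 11 in total.

11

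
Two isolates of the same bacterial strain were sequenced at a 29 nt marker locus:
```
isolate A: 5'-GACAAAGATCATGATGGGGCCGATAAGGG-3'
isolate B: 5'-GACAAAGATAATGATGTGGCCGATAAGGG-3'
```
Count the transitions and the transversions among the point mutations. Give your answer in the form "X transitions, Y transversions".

Transitions (purine↔purine or pyrimidine↔pyrimidine): none.
Transversions (purine↔pyrimidine): 10 C→A, 17 G→T.

0 transitions, 2 transversions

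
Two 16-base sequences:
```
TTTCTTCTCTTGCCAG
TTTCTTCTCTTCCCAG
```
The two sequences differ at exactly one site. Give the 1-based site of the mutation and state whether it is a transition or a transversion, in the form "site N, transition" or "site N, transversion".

Site 12 changes G→C. G is a purine and C is a pyrimidine, so this is a transversion.

site 12, transversion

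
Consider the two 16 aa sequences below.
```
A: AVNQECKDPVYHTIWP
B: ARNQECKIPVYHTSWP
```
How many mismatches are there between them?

The sequences differ at residues 2, 8, 14 (1-based) — 3 in total.

3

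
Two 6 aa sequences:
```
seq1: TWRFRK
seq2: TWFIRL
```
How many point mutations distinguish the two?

The sequences differ at residues 3, 4, 6 (1-based) — 3 in total.

3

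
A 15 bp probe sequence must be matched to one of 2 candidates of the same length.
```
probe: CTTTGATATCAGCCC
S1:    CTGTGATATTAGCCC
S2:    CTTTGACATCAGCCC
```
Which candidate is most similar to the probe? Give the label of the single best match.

Hamming distances to probe — S1: 2; S2: 1.
Smallest is S2 with 1 mismatch.

S2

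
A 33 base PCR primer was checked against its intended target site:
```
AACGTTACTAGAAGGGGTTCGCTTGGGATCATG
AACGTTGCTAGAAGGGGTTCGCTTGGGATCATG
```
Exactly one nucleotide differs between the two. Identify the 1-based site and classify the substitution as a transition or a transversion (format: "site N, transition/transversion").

site 7, transition

The sequences differ only at site 7: A→G (purine→purine), a transition.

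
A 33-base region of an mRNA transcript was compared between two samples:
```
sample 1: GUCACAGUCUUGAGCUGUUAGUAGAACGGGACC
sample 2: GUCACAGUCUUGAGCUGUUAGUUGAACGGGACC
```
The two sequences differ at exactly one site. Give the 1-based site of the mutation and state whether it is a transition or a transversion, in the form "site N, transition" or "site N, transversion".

Site 23 changes A→U. A is a purine and U is a pyrimidine, so this is a transversion.

site 23, transversion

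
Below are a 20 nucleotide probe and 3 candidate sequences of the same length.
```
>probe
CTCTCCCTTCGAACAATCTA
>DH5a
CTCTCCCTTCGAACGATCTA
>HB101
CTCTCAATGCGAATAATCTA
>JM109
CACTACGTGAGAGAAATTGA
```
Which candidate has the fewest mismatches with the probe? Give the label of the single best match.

DH5a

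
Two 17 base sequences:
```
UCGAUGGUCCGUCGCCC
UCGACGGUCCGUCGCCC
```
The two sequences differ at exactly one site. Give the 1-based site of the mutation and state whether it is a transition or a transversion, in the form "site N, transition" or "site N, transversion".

Site 5 changes U→C. U is a pyrimidine and C is a pyrimidine, so this is a transition.

site 5, transition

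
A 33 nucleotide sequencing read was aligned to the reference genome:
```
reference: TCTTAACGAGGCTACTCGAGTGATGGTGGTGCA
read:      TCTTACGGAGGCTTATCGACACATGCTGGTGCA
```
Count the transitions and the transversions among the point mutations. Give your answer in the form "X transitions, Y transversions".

0 transitions, 8 transversions

Mismatches (1-based):
base 6: A→C (purine→pyrimidine, transversion)
base 7: C→G (pyrimidine→purine, transversion)
base 14: A→T (purine→pyrimidine, transversion)
base 15: C→A (pyrimidine→purine, transversion)
base 20: G→C (purine→pyrimidine, transversion)
base 21: T→A (pyrimidine→purine, transversion)
base 22: G→C (purine→pyrimidine, transversion)
base 26: G→C (purine→pyrimidine, transversion)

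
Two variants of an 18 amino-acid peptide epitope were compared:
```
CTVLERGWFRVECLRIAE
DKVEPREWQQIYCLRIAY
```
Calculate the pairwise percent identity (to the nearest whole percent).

44%

10 positions differ (1, 2, 4, 5, 7, 9, 10, 11, 12, 18), so 8 of 18 match: 8/18 = 44.44%.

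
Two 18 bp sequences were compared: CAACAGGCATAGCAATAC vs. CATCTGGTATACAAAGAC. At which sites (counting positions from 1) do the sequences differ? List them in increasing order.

3, 5, 8, 12, 13, 16

Scanning 1-based: 3: A/T; 5: A/T; 8: C/T; 12: G/C; 13: C/A; 16: T/G.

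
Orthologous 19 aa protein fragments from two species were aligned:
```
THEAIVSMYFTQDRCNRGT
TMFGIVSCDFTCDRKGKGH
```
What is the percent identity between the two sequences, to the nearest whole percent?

47%

Mismatches at positions 2, 3, 4, 8, 9, 12, 15, 16, 17, 19 (1-based): 10 of 19.
Identical positions: 9/19 = 47.37% → 47%.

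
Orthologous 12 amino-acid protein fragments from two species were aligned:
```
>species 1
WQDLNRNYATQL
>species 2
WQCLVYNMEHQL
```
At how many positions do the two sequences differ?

6

The sequences differ at positions 3, 5, 6, 8, 9, 10 (1-based) — 6 in total.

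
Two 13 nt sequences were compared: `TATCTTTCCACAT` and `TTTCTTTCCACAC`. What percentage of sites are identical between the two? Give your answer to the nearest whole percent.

Mismatches at positions 2, 13 (1-based): 2 of 13.
Identical positions: 11/13 = 84.62% → 85%.

85%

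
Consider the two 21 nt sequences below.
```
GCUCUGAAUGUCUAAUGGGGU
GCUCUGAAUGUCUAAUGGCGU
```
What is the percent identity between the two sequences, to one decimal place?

1 position differs (19), so 20 of 21 match: 20/21 = 95.24%.

95.2%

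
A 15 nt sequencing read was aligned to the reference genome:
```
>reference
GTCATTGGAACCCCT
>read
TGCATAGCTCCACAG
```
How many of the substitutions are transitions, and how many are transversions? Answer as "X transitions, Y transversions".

0 transitions, 9 transversions

Transitions (purine↔purine or pyrimidine↔pyrimidine): none.
Transversions (purine↔pyrimidine): 1 G→T, 2 T→G, 6 T→A, 8 G→C, 9 A→T, 10 A→C, 12 C→A, 14 C→A, 15 T→G.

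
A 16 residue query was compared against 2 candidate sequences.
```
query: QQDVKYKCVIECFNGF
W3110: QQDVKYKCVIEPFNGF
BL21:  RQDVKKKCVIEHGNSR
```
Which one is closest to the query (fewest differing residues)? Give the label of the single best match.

W3110 differs at 1 residue; BL21 differs at 6 residues. The closest is W3110.

W3110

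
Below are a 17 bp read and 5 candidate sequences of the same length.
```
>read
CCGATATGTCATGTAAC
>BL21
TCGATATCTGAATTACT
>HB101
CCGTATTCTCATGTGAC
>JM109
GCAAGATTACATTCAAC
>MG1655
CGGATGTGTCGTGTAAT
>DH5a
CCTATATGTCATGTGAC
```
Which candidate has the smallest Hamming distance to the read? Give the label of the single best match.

DH5a

BL21 differs at 7 bases; HB101 differs at 5 bases; JM109 differs at 7 bases; MG1655 differs at 4 bases; DH5a differs at 2 bases. The closest is DH5a.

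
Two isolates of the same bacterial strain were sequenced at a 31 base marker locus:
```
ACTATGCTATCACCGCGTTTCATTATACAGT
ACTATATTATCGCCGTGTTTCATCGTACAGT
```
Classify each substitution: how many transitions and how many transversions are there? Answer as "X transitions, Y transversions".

6 transitions, 0 transversions

Transitions (purine↔purine or pyrimidine↔pyrimidine): 6 G→A, 7 C→T, 12 A→G, 16 C→T, 24 T→C, 25 A→G.
Transversions (purine↔pyrimidine): none.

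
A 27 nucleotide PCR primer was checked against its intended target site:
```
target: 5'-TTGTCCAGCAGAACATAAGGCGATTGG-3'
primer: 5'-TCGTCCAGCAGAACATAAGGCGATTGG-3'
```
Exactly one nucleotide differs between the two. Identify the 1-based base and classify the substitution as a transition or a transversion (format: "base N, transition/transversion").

base 2, transition

Base 2 changes T→C. T is a pyrimidine and C is a pyrimidine, so this is a transition.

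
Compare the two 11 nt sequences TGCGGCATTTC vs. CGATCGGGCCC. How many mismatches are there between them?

9

The sequences differ at sites 1, 3, 4, 5, 6, 7, 8, 9, 10 (1-based) — 9 in total.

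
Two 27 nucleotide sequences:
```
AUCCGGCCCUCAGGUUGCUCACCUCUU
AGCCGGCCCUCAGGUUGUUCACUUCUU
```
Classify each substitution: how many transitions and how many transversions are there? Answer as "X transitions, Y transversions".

Transitions (purine↔purine or pyrimidine↔pyrimidine): 18 C→U, 23 C→U.
Transversions (purine↔pyrimidine): 2 U→G.

2 transitions, 1 transversion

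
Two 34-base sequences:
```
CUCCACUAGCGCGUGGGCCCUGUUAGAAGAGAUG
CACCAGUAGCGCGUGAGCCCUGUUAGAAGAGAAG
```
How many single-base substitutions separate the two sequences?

Mismatches (1-based): position 2: U→A; position 6: C→G; position 16: G→A; position 33: U→A.

4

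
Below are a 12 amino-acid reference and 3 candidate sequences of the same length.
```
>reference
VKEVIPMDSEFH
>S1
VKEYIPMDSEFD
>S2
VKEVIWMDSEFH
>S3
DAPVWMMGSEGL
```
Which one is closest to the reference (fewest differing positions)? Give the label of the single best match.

Hamming distances to reference — S1: 2; S2: 1; S3: 8.
Smallest is S2 with 1 mismatch.

S2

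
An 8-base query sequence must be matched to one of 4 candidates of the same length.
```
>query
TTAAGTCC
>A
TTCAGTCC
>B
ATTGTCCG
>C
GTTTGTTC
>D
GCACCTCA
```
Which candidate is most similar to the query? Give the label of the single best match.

A differs at 1 base; B differs at 6 bases; C differs at 4 bases; D differs at 5 bases. The closest is A.

A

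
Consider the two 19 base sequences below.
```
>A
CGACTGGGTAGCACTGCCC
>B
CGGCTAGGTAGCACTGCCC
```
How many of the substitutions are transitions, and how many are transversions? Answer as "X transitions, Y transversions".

2 transitions, 0 transversions

Mismatches (1-based):
position 3: A→G (purine→purine, transition)
position 6: G→A (purine→purine, transition)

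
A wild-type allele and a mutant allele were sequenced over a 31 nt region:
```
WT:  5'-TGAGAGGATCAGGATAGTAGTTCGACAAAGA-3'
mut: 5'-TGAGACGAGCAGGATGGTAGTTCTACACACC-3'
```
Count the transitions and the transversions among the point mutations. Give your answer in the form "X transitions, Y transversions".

Mismatches (1-based):
base 6: G→C (purine→pyrimidine, transversion)
base 9: T→G (pyrimidine→purine, transversion)
base 16: A→G (purine→purine, transition)
base 24: G→T (purine→pyrimidine, transversion)
base 28: A→C (purine→pyrimidine, transversion)
base 30: G→C (purine→pyrimidine, transversion)
base 31: A→C (purine→pyrimidine, transversion)

1 transition, 6 transversions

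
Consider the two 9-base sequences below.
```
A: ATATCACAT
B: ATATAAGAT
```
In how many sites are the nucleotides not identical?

Mismatches (1-based): site 5: C→A; site 7: C→G.

2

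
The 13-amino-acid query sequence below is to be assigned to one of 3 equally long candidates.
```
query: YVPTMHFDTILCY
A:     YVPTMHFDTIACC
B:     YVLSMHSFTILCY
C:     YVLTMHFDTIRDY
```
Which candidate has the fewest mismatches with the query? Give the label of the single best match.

A differs at 2 positions; B differs at 4 positions; C differs at 3 positions. The closest is A.

A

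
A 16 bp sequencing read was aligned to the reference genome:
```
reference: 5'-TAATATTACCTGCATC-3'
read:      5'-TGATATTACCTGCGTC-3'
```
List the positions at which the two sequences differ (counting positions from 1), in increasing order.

2, 14

Scanning 1-based: 2: A/G; 14: A/G.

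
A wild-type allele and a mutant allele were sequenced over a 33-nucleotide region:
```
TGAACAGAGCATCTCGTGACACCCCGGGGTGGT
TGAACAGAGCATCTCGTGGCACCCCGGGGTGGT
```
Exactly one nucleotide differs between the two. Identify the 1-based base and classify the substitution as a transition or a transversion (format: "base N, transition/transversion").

Base 19 changes A→G. A is a purine and G is a purine, so this is a transition.

base 19, transition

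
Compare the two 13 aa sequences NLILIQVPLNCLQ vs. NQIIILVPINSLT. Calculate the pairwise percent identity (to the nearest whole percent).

54%

Mismatches at positions 2, 4, 6, 9, 11, 13 (1-based): 6 of 13.
Identical positions: 7/13 = 53.85% → 54%.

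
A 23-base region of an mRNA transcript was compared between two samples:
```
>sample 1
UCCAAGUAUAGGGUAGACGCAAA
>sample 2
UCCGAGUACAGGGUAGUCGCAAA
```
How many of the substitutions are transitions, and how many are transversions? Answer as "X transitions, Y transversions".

Mismatches (1-based):
position 4: A→G (purine→purine, transition)
position 9: U→C (pyrimidine→pyrimidine, transition)
position 17: A→U (purine→pyrimidine, transversion)

2 transitions, 1 transversion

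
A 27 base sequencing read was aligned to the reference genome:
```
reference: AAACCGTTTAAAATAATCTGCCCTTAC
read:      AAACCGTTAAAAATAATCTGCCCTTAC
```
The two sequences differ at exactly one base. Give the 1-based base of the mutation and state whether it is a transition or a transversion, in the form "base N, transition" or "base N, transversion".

base 9, transversion

Base 9 changes T→A. T is a pyrimidine and A is a purine, so this is a transversion.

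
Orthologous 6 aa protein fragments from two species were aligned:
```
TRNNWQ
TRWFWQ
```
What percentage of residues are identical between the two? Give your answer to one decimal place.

66.7%

Mismatches at positions 3, 4 (1-based): 2 of 6.
Identical positions: 4/6 = 66.67% → 66.7%.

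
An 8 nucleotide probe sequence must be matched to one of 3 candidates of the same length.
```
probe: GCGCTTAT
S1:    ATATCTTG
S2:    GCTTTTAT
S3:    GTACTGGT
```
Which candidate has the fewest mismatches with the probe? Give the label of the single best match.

S2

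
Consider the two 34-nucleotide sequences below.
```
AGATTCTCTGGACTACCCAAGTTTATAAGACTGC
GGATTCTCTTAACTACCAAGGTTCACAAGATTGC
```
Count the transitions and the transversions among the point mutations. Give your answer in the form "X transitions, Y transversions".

6 transitions, 2 transversions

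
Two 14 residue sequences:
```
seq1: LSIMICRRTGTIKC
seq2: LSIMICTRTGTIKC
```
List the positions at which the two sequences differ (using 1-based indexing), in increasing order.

7

Differences at position 7 (R→T).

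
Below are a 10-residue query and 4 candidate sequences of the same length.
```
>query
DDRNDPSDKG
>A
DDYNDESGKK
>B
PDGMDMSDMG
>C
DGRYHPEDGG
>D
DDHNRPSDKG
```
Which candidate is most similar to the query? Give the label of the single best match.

Hamming distances to query — A: 4; B: 5; C: 5; D: 2.
Smallest is D with 2 mismatches.

D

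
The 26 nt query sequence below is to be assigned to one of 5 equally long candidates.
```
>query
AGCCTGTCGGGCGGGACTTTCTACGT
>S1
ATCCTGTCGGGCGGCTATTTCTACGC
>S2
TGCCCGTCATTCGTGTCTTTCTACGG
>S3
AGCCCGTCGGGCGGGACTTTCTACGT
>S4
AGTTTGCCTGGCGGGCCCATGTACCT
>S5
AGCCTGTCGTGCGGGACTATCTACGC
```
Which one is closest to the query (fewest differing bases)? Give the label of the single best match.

S3

Hamming distances to query — S1: 5; S2: 8; S3: 1; S4: 9; S5: 3.
Smallest is S3 with 1 mismatch.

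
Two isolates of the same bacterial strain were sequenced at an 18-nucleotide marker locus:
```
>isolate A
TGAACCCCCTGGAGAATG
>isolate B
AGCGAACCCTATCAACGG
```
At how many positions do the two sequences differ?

Comparing position by position, 11 positions differ: 1 (T/A), 3 (A/C), 4 (A/G), 5 (C/A), 6 (C/A), 11 (G/A), 12 (G/T), 13 (A/C), 14 (G/A), 16 (A/C), 17 (T/G).

11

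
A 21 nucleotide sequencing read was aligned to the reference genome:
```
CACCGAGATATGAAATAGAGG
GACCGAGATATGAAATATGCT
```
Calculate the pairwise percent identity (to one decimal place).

Mismatches at positions 1, 18, 19, 20, 21 (1-based): 5 of 21.
Identical positions: 16/21 = 76.19% → 76.2%.

76.2%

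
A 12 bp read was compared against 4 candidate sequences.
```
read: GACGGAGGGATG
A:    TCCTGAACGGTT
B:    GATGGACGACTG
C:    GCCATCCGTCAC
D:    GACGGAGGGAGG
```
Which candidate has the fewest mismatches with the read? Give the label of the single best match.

Hamming distances to read — A: 7; B: 4; C: 9; D: 1.
Smallest is D with 1 mismatch.

D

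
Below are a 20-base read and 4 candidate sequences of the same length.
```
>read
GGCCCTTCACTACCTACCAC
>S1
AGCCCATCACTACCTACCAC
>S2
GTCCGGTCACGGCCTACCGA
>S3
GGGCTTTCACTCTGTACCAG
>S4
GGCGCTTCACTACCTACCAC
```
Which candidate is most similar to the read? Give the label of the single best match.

Hamming distances to read — S1: 2; S2: 7; S3: 6; S4: 1.
Smallest is S4 with 1 mismatch.

S4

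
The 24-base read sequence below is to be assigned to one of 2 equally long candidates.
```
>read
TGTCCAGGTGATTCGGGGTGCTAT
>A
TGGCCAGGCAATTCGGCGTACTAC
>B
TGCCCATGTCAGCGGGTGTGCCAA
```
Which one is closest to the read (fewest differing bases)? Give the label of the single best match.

A

Hamming distances to read — A: 6; B: 9.
Smallest is A with 6 mismatches.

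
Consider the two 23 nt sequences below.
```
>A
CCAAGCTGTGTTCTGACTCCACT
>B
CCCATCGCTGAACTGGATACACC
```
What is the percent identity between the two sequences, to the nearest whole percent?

57%

10 positions differ (3, 5, 7, 8, 11, 12, 16, 17, 19, 23), so 13 of 23 match: 13/23 = 56.52%.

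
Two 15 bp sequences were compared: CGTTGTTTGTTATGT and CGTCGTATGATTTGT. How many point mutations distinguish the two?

Mismatches (1-based): base 4: T→C; base 7: T→A; base 10: T→A; base 12: A→T.

4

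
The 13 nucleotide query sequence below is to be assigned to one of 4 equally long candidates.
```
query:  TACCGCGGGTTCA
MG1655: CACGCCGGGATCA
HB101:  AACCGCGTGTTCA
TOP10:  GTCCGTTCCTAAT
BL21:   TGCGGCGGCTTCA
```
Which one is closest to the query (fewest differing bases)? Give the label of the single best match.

HB101

MG1655 differs at 4 bases; HB101 differs at 2 bases; TOP10 differs at 9 bases; BL21 differs at 3 bases. The closest is HB101.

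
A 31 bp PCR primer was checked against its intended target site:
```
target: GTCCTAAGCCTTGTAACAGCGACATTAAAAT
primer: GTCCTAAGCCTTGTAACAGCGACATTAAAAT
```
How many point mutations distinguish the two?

0

The two sequences are identical at every position.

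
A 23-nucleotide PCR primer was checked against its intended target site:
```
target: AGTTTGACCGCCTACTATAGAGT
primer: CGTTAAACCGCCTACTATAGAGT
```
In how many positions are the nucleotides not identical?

3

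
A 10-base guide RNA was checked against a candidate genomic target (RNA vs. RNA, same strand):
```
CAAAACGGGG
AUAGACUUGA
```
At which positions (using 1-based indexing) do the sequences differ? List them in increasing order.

1, 2, 4, 7, 8, 10

Differences at position 1 (C→A), position 2 (A→U), position 4 (A→G), position 7 (G→U), position 8 (G→U), position 10 (G→A).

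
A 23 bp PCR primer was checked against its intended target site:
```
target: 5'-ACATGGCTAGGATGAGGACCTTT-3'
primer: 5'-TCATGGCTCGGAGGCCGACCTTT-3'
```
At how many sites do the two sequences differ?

5

Mismatches (1-based): site 1: A→T; site 9: A→C; site 13: T→G; site 15: A→C; site 16: G→C.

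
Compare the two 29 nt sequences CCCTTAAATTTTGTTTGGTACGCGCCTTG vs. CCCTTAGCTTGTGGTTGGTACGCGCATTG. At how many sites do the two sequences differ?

The sequences differ at sites 7, 8, 11, 14, 26 (1-based) — 5 in total.

5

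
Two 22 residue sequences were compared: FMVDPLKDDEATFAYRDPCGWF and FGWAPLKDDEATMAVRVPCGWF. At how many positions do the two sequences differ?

Mismatches (1-based): position 2: M→G; position 3: V→W; position 4: D→A; position 13: F→M; position 15: Y→V; position 17: D→V.

6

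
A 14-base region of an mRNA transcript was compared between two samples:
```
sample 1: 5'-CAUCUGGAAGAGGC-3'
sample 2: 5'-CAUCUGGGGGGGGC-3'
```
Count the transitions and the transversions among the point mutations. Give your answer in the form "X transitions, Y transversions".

Mismatches (1-based):
site 8: A→G (purine→purine, transition)
site 9: A→G (purine→purine, transition)
site 11: A→G (purine→purine, transition)

3 transitions, 0 transversions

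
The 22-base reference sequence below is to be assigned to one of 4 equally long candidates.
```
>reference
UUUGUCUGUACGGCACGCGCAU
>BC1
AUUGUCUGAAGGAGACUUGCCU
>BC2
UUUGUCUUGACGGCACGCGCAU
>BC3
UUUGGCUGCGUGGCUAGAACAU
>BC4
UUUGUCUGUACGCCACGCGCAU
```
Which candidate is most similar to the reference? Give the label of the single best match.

BC4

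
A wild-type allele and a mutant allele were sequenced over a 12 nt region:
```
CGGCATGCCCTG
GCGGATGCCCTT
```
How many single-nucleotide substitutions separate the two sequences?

4

Comparing position by position, 4 bases differ: 1 (C/G), 2 (G/C), 4 (C/G), 12 (G/T).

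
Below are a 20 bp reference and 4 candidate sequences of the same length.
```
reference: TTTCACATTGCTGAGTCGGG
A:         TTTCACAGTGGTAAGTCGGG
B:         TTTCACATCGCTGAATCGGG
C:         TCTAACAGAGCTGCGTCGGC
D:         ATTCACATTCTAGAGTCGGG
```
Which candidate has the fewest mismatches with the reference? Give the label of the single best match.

B

Hamming distances to reference — A: 3; B: 2; C: 6; D: 4.
Smallest is B with 2 mismatches.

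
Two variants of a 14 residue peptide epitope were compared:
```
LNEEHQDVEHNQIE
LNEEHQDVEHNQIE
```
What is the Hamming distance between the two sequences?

No positions differ; the sequences are identical.

0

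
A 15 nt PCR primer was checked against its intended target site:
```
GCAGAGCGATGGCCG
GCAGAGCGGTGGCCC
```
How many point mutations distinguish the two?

2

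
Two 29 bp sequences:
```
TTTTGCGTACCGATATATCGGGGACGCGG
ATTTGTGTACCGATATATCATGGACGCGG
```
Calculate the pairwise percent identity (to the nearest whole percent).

86%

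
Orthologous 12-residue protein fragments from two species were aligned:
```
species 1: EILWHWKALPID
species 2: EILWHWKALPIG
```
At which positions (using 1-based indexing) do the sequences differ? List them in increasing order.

Differences at position 12 (D→G).

12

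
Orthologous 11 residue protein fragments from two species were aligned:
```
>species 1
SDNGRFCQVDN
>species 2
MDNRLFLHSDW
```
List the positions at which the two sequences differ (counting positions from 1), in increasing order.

1, 4, 5, 7, 8, 9, 11

Differences at position 1 (S→M), position 4 (G→R), position 5 (R→L), position 7 (C→L), position 8 (Q→H), position 9 (V→S), position 11 (N→W).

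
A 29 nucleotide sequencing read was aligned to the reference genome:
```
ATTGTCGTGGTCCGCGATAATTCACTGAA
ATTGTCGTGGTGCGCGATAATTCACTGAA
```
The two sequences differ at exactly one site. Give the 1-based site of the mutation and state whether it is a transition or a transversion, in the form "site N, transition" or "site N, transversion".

site 12, transversion

The sequences differ only at site 12: C→G (pyrimidine→purine), a transversion.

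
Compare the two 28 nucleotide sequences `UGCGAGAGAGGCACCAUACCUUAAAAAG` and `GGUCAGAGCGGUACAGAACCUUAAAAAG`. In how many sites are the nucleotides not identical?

8

The sequences differ at sites 1, 3, 4, 9, 12, 15, 16, 17 (1-based) — 8 in total.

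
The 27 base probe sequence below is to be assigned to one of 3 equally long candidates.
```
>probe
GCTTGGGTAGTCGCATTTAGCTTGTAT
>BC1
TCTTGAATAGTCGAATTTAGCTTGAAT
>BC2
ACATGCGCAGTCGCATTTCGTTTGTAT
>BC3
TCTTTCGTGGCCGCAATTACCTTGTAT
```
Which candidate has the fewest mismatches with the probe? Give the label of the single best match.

BC1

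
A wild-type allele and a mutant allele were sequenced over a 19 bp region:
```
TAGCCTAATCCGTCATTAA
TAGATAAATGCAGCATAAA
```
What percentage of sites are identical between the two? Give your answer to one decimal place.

63.2%

Mismatches at positions 4, 5, 6, 10, 12, 13, 17 (1-based): 7 of 19.
Identical positions: 12/19 = 63.16% → 63.2%.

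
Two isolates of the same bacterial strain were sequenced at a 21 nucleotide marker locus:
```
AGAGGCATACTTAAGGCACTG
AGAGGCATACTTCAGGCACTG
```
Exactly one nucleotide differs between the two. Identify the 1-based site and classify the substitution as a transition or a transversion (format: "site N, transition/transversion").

Site 13 changes A→C. A is a purine and C is a pyrimidine, so this is a transversion.

site 13, transversion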